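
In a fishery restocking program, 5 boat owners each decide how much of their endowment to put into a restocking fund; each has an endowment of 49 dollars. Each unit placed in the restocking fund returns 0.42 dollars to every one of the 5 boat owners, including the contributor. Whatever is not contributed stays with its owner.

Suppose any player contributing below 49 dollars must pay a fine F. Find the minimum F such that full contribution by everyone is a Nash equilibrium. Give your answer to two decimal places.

28.42 dollars

Given the others contribute fully, the best deviation is to contribute 0 (any partial contribution still incurs the fine and gives up units whose private return 0.42 is below 1).
Deviating from 49 to 0 saves 49 dollars but forfeits the deviator's share of the drop in the restocking fund: 0.42 × 49 = 20.58.
So the deviation gain is 49 − 20.58 = 28.42, and the fine must be at least 28.42 dollars to wipe it out.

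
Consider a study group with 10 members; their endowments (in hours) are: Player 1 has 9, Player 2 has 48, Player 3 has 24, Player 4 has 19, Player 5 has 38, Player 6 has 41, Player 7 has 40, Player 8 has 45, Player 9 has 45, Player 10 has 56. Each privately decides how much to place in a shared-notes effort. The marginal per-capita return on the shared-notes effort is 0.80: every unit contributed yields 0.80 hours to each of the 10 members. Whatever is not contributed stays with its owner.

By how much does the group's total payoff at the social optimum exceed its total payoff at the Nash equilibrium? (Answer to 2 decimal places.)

2555.00 hours

The private return per contributed unit is 0.80 < 1 for everyone, so the Nash equilibrium is zero contribution and the group total is Σ E_j = 9 + 48 + 24 + 19 + 38 + 41 + 40 + 45 + 45 + 56 = 365.
Each contributed unit returns 8.000 to the group, so the social optimum is full contribution by everyone: group total = 8.000 × 365 = 2920.00.
Efficiency loss = (8.000 − 1) × 365 = 2555.00.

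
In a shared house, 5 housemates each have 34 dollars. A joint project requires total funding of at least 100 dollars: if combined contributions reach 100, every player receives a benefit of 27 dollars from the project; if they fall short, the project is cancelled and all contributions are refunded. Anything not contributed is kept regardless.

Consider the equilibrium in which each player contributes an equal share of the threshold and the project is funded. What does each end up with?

41 dollars

Equal share of the threshold: 100/5 = 20.
At this profile no one gains by cutting their contribution: any cut drops the total below 100, the project is cancelled, contributions are refunded, and the deviator ends with 34, which is less than 34 − 20 + 27 = 41. Contributing more than 20 just wastes the excess. So contributing exactly 20 is a best response.
Each player's payoff: 34 − 20 + 27 = 41.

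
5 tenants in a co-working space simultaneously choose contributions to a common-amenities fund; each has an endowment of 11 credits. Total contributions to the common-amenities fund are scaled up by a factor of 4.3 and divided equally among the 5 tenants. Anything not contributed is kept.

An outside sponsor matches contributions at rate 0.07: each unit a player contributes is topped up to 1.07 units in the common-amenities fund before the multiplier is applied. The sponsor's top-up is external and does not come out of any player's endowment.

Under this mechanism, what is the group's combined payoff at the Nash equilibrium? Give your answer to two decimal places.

With the mechanism, a contributed unit returns 4.3 × 1.07 / 5 = 0.9202 per unit of net cost — still below 1 — so contributing 0 remains dominant for every player.
Everyone keeps their endowment and the group total is 5 × 11 = 55.

55.00 credits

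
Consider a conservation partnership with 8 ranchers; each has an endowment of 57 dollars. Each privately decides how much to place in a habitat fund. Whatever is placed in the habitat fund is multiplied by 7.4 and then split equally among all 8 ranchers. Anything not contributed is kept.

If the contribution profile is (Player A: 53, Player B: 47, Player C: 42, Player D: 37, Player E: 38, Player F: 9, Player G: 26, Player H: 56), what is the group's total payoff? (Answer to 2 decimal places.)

2427.20 dollars

Total contributed: 53 + 47 + 42 + 37 + 38 + 9 + 26 + 56 = 308; total kept: 8 × 57 − 308 = 148.
The habitat fund pays out 7.4 × 308 = 2279.20 in aggregate.
Group total = 148 + 2279.20 = 2427.20.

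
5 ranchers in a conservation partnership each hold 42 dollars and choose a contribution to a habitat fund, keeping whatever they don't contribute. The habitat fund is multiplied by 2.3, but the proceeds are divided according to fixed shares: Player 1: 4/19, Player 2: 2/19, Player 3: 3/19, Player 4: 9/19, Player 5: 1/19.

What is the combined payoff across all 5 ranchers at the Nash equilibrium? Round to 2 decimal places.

Player j's private return per contributed unit is 2.3 × (j's share). Contributing is weakly dominant for j when that share is at least 1/2.3 = 0.4348, and contributing 0 is dominant otherwise.
The only share above 0.4348 is Player 4's 9/19, contributing 42; the remaining 4 contribute 0. Total contributed: 42.
The habitat fund pays out 2.3 × 42 = 96.60 in total (split across the unequal shares, but the aggregate is all that matters for the group sum).
The 4 free-riders keep 42 each, adding 168. Group total = 168 + 96.60 = 264.60.

264.60 dollars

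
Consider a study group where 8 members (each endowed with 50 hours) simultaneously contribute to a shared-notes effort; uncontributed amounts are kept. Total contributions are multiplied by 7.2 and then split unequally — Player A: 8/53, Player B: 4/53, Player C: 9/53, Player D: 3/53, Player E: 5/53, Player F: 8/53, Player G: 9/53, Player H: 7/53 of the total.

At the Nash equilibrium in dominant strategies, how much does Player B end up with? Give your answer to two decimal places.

158.68 hours

For player j, contributing a unit is worthwhile iff 7.2 × (j's share) ≥ 1, i.e. iff j's share is at least 0.1389.
Player A, Player C, Player F and Player G clear that bar, contributing 50 each; the remaining 4 contribute 0. Total contributed: 200.
Player B keeps 50 and receives 7.2 × 200 × 4/53 = 108.68 from the shared-notes effort, for a payoff of 158.68.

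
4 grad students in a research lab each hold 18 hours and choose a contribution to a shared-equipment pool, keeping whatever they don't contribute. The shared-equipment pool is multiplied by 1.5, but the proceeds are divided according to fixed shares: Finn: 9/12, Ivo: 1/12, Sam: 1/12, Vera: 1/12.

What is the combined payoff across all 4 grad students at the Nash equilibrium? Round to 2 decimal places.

For player j, contributing a unit is worthwhile iff 1.5 × (j's share) ≥ 1, i.e. iff j's share is at least 0.6667.
Only Finn (9/12) clears that bar, contributing 18; the remaining 3 contribute 0. Total contributed: 18.
The shared-equipment pool pays out 1.5 × 18 = 27.00 in total (split across the unequal shares, but the aggregate is all that matters for the group sum).
The 3 free-riders keep 18 each, adding 54. Group total = 54 + 27.00 = 81.00.

81.00 hours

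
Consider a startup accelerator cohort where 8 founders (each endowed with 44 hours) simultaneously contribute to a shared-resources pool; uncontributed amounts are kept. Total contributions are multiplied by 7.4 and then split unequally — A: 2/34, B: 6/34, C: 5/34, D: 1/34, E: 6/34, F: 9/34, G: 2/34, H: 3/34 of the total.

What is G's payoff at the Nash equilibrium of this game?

For player j, contributing a unit is worthwhile iff 7.4 × (j's share) ≥ 1, i.e. iff j's share is at least 0.1351.
B, C, E and F are above the threshold, contributing 44 each; the remaining 4 contribute 0. Total contributed: 176.
G keeps 44 and receives 7.4 × 176 × 2/34 = 76.61 from the shared-resources pool, for a payoff of 120.61.

120.61 hours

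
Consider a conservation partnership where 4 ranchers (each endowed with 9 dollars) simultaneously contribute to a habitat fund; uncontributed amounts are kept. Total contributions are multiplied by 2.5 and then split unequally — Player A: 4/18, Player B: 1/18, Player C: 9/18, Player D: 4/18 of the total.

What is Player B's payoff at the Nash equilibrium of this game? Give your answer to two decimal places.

10.25 dollars

Player j's private return per contributed unit is 2.5 × (j's share). Contributing is weakly dominant for j when that share is at least 1/2.5 = 0.4000, and contributing 0 is dominant otherwise.
Only Player C (9/18) clears that bar, contributing 9; the remaining 3 contribute 0. Total contributed: 9.
Player B keeps 9 and receives 2.5 × 9 × 1/18 = 1.25 from the habitat fund, for a payoff of 10.25.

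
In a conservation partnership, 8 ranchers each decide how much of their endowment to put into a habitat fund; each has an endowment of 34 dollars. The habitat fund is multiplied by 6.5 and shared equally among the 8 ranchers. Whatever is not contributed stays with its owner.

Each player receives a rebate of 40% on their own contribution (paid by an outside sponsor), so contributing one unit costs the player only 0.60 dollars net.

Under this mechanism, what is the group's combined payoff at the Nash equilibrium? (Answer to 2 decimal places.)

1876.80 dollars

The effective private return per unit is now (6.5/8) / 0.60 = 1.3542 > 1, so every player's dominant strategy flips to full contribution.
At the Nash equilibrium everyone contributes 34. Group total payoff = 8 × (34 × 0.40 + 6.5 × 34) = 1876.80.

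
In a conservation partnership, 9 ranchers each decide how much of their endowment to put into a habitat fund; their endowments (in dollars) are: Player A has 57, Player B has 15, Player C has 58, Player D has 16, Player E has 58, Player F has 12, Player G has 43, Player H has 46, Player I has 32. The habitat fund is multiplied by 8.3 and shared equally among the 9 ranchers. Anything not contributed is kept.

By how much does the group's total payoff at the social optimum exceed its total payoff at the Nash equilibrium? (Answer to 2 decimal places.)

2460.10 dollars

The private return per contributed unit is 8.3/9 = 0.9222 < 1 for every player regardless of endowment, so the Nash equilibrium is zero contribution and the group total is Σ E_j = 57 + 15 + 58 + 16 + 58 + 12 + 43 + 46 + 32 = 337.
Each contributed unit returns 8.300 to the group, so the social optimum is full contribution by everyone: group total = 8.300 × 337 = 2797.10.
Efficiency loss = (8.300 − 1) × 337 = 2460.10.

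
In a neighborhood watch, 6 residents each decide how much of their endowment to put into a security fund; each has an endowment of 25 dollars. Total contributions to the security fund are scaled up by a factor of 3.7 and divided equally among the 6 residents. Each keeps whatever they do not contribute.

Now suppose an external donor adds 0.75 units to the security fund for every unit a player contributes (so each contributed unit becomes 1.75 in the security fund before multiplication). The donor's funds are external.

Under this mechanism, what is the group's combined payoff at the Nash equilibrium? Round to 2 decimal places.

The effective private return per unit is now 3.7 × 1.75 / 6 = 1.0792 > 1, so every player's dominant strategy flips to full contribution.
At the Nash equilibrium everyone contributes 25. Group total payoff = 3.7 × 1.75 × 150 = 971.25.

971.25 dollars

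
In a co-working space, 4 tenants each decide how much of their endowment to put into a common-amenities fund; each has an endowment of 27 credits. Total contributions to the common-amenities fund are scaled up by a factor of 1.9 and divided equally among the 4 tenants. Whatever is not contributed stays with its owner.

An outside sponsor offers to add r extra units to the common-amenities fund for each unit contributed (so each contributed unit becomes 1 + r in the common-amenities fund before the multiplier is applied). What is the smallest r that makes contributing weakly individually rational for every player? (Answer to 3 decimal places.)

1.105

With matching at rate r, one contributed unit becomes (1 + r) in the common-amenities fund and returns 1.9 × (1 + r) / 4 to the contributor.
Setting this equal to 1: 1 + r = 4/1.9 = 2.1053.
So the minimum matching rate is r = 2.1053 − 1 = 1.105.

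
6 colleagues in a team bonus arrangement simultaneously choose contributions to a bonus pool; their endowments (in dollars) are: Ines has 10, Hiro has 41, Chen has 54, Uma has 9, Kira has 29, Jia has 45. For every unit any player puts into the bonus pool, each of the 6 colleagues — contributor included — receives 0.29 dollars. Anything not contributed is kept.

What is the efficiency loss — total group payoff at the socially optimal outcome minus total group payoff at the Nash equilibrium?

139.12 dollars

The private return per contributed unit is 0.29 < 1 for everyone, so the Nash equilibrium is zero contribution and the group total is Σ E_j = 10 + 41 + 54 + 9 + 29 + 45 = 188.
Each contributed unit returns 1.740 to the group, so the social optimum is full contribution by everyone: group total = 1.740 × 188 = 327.12.
Efficiency loss = (1.740 − 1) × 188 = 139.12.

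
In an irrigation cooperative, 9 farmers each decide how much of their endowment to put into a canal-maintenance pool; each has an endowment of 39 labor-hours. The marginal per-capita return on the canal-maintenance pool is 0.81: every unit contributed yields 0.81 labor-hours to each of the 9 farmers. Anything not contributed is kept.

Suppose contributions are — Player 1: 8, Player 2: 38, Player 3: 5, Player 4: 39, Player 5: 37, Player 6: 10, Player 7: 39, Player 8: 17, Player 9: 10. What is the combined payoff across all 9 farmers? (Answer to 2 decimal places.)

1627.87 labor-hours

Total contributed: 8 + 38 + 5 + 39 + 37 + 10 + 39 + 17 + 10 = 203; total kept: 9 × 39 − 203 = 148.
The canal-maintenance pool pays out 0.81 × 9 × 203 = 1479.87 in aggregate.
Group total = 148 + 1479.87 = 1627.87.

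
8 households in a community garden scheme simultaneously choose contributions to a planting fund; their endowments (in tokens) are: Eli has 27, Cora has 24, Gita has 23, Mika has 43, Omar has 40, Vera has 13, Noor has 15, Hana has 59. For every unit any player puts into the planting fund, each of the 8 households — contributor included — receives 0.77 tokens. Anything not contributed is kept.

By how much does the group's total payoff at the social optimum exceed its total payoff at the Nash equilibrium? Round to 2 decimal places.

1259.04 tokens

The private return per contributed unit is 0.77 < 1 for everyone, so the Nash equilibrium is zero contribution and the group total is Σ E_j = 27 + 24 + 23 + 43 + 40 + 13 + 15 + 59 = 244.
Each contributed unit returns 6.160 to the group, so the social optimum is full contribution by everyone: group total = 6.160 × 244 = 1503.04.
Efficiency loss = (6.160 − 1) × 244 = 1259.04.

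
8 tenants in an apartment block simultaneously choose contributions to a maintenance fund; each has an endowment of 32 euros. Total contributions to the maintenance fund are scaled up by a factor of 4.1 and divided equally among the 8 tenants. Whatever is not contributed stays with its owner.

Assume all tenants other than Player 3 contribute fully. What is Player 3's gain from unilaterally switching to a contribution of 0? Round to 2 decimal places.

15.60 euros

Switching from a contribution of 32 to 0 lets Player 3 keep an extra 32 euros, but lowers the maintenance fund by 32, which costs Player 3 their own share of that drop: 4.1/8 × 32 = 16.40.
Net gain = 32 − 16.40 = 15.60. The private return per contributed unit (0.5125) is below 1, so free-riding is indeed the best response regardless of what the others do.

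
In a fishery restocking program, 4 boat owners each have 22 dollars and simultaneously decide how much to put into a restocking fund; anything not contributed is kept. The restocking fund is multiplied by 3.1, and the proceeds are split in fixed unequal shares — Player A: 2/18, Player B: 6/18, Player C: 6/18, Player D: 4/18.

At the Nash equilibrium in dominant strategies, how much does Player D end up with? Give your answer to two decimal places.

Each unit j contributes comes back to j as 3.1 × (j's share), so j prefers to contribute only if that share exceeds 1/3.1 = 0.3226; otherwise keeping the unit dominates.
Player B and Player C are above the threshold, contributing 22 each; the remaining 2 contribute 0. Total contributed: 44.
Player D keeps 22 and receives 3.1 × 44 × 4/18 = 30.31 from the restocking fund, for a payoff of 52.31.

52.31 dollars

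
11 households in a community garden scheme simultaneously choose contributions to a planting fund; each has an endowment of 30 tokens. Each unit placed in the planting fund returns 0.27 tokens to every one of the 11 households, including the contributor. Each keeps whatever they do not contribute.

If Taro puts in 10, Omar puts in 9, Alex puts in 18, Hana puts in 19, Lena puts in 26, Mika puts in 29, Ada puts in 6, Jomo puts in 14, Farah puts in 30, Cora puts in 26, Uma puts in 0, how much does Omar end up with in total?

Total contributed: 10 + 9 + 18 + 19 + 26 + 29 + 6 + 14 + 30 + 26 + 0 = 187.
Each receives 0.27 × 187 = 50.49 from the planting fund.
Omar keeps 30 − 9 = 21, so Omar's payoff is 21 + 50.49 = 71.49.

71.49 tokens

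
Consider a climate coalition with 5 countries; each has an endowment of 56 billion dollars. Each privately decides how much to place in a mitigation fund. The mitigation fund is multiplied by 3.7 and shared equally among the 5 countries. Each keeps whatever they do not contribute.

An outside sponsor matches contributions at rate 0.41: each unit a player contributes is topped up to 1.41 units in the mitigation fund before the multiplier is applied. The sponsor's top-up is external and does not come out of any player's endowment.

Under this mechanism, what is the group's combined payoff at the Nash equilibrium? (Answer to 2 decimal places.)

1460.76 billion dollars

With the mechanism, a contributed unit returns 3.7 × 1.41 / 5 = 1.0434 per unit of net cost to the contributor — now above 1 — so contributing fully is weakly dominant for every player.
At the Nash equilibrium everyone contributes 56. Group total payoff = 3.7 × 1.41 × 280 = 1460.76.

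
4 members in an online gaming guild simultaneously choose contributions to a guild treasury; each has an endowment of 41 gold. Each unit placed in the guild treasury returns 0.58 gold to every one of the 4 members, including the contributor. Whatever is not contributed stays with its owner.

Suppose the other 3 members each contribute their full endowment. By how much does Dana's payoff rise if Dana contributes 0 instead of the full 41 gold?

Switching from a contribution of 41 to 0 lets Dana keep an extra 41 gold, but lowers the guild treasury by 41, which costs Dana their own share of that drop: 0.58 × 41 = 23.78.
Net gain = 41 − 23.78 = 17.22. The private return per contributed unit (0.58) is below 1, so free-riding is indeed the best response regardless of what the others do.

17.22 gold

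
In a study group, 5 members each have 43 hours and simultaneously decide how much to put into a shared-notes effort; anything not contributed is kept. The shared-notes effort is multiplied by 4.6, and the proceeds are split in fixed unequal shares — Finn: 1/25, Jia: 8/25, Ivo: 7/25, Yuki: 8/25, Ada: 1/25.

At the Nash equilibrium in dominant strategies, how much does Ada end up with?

For player j, contributing a unit is worthwhile iff 4.6 × (j's share) ≥ 1, i.e. iff j's share is at least 0.2174.
Jia, Ivo and Yuki are above the threshold, contributing 43 each; the remaining 2 contribute 0. Total contributed: 129.
Ada keeps 43 and receives 4.6 × 129 × 1/25 = 23.74 from the shared-notes effort, for a payoff of 66.74.

66.74 hours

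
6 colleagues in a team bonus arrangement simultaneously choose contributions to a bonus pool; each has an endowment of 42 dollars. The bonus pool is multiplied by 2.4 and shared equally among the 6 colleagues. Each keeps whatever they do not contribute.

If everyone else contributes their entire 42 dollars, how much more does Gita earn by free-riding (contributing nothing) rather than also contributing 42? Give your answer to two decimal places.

Switching from a contribution of 42 to 0 lets Gita keep an extra 42 dollars, but lowers the bonus pool by 42, which costs Gita their own share of that drop: 2.4/6 × 42 = 16.80.
Net gain = 42 − 16.80 = 25.20. The private return per contributed unit (0.4000) is below 1, so free-riding is indeed the best response regardless of what the others do.

25.20 dollars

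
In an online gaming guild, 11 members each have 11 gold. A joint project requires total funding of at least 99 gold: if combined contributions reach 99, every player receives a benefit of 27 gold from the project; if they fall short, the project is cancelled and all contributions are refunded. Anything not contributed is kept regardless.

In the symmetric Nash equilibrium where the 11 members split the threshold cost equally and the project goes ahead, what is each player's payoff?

29 gold

Equal share of the threshold: 99/11 = 9.
At this profile no one gains by cutting their contribution: any cut drops the total below 99, the project is cancelled, contributions are refunded, and the deviator ends with 11, which is less than 11 − 9 + 27 = 29. Contributing more than 9 just wastes the excess. So contributing exactly 9 is a best response.
Each player's payoff: 11 − 9 + 27 = 29.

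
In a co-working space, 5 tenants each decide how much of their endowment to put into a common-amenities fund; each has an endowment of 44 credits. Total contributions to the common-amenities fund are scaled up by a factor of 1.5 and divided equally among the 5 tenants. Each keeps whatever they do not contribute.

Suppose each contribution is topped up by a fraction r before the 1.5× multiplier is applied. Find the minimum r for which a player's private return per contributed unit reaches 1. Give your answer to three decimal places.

With matching at rate r, one contributed unit becomes (1 + r) in the common-amenities fund and returns 1.5 × (1 + r) / 5 to the contributor.
Setting this equal to 1: 1 + r = 5/1.5 = 3.3333.
So the minimum matching rate is r = 3.3333 − 1 = 2.333.

2.333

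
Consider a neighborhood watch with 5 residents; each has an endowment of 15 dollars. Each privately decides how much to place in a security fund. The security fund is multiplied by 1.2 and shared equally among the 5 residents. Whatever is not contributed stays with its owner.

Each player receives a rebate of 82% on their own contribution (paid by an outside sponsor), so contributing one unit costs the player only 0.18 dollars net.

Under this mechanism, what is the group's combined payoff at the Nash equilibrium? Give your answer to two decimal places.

151.50 dollars

Under the mechanism each unit contributed yields (1.2/5) / 0.18 = 1.3333 back to its contributor per unit of net cost, which exceeds 1, making full contribution the dominant choice for everyone.
So the Nash equilibrium is full contribution by all 5; the group earns 5 × (15 × 0.82 + 1.2 × 15) = 151.50.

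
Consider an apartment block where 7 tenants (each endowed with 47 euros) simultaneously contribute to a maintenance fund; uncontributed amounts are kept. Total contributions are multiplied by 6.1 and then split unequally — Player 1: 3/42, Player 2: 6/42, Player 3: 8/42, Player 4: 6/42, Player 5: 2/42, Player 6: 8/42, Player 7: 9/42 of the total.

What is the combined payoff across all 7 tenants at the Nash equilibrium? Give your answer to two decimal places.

1048.10 euros

Each unit j contributes comes back to j as 6.1 × (j's share), so j prefers to contribute only if that share exceeds 1/6.1 = 0.1639; otherwise keeping the unit dominates.
Player 3, Player 6 and Player 7 are above the threshold, contributing 47 each; the remaining 4 contribute 0. Total contributed: 141.
The maintenance fund pays out 6.1 × 141 = 860.10 in total (split across the unequal shares, but the aggregate is all that matters for the group sum).
The 4 free-riders keep 47 each, adding 188. Group total = 188 + 860.10 = 1048.10.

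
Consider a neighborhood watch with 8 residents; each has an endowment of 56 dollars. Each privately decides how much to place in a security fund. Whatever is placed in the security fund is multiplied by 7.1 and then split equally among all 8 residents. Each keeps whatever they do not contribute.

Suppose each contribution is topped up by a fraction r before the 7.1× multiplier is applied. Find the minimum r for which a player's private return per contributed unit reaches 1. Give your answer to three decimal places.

With matching at rate r, one contributed unit becomes (1 + r) in the security fund and returns 7.1 × (1 + r) / 8 to the contributor.
Setting this equal to 1: 1 + r = 8/7.1 = 1.1268.
So the minimum matching rate is r = 1.1268 − 1 = 0.127.

0.127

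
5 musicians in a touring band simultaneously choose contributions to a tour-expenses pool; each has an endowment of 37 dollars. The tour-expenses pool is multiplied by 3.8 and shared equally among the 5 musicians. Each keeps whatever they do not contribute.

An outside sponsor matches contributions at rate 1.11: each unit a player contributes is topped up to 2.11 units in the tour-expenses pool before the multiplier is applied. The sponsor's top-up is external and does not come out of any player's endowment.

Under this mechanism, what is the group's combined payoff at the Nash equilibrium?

1483.33 dollars

With the mechanism, a contributed unit returns 3.8 × 2.11 / 5 = 1.6036 per unit of net cost to the contributor — now above 1 — so contributing fully is weakly dominant for every player.
At the Nash equilibrium everyone contributes 37. Group total payoff = 3.8 × 2.11 × 185 = 1483.33.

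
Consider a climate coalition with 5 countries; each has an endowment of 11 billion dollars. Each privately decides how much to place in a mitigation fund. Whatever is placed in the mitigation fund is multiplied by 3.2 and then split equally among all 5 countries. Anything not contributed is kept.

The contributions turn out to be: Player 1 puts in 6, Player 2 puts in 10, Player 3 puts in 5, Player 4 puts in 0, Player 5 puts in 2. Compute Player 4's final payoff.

25.72 billion dollars

Total contributed: 6 + 10 + 5 + 0 + 2 = 23.
Each receives 3.2 × 23 / 5 = 14.72 from the mitigation fund.
Player 4 keeps 11 − 0 = 11, so Player 4's payoff is 11 + 14.72 = 25.72.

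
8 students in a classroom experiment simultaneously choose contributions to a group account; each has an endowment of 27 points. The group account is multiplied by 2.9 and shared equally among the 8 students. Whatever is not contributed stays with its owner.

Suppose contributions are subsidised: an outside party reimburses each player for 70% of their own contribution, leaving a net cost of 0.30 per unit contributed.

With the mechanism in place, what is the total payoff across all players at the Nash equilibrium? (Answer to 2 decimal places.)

777.60 points

With the mechanism, a contributed unit returns (2.9/8) / 0.30 = 1.2083 per unit of net cost to the contributor — now above 1 — so contributing fully is weakly dominant for every player.
So the Nash equilibrium is full contribution by all 8; the group earns 8 × (27 × 0.70 + 2.9 × 27) = 777.60.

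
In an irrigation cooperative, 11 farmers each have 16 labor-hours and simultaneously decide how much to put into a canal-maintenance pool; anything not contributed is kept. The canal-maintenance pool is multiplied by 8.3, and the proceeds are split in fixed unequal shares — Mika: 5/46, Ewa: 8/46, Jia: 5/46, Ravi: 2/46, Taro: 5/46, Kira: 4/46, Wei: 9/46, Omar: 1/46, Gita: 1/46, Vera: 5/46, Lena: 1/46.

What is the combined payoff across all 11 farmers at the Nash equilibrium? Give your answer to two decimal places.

Player j's private return per contributed unit is 8.3 × (j's share). Contributing is weakly dominant for j when that share is at least 1/8.3 = 0.1205, and contributing 0 is dominant otherwise.
The shares above 0.1205 belong to Ewa and Wei, contributing 16 each; the remaining 9 contribute 0. Total contributed: 32.
The canal-maintenance pool pays out 8.3 × 32 = 265.60 in total (split across the unequal shares, but the aggregate is all that matters for the group sum).
The 9 free-riders keep 16 each, adding 144. Group total = 144 + 265.60 = 409.60.

409.60 labor-hours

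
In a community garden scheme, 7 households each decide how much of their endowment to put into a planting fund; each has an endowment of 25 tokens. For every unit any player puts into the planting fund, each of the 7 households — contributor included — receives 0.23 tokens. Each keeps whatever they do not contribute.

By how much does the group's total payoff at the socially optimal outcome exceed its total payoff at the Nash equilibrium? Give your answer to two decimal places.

106.75 tokens

The private return per contributed unit is 0.23 < 1, so contributing 0 is dominant for every player. At the Nash equilibrium everyone keeps their 25, and the group total is 7 × 25 = 175.
Each contributed unit returns 1.610 to the group as a whole (0.23 to each of 7 players), which exceeds 1, so the social optimum is full contribution: group total = 1.610 × 175 = 281.75.
Efficiency loss = 281.75 − 175 = 106.75.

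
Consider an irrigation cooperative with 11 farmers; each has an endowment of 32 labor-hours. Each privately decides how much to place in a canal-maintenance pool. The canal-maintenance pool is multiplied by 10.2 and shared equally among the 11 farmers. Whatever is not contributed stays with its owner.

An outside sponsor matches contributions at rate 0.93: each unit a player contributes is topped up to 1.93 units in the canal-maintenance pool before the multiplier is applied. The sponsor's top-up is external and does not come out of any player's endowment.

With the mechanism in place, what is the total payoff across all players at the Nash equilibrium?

6929.47 labor-hours

The effective private return per unit is now 10.2 × 1.93 / 11 = 1.7896 > 1, so every player's dominant strategy flips to full contribution.
So the Nash equilibrium is full contribution by all 11; the group earns 10.2 × 1.93 × 352 = 6929.47.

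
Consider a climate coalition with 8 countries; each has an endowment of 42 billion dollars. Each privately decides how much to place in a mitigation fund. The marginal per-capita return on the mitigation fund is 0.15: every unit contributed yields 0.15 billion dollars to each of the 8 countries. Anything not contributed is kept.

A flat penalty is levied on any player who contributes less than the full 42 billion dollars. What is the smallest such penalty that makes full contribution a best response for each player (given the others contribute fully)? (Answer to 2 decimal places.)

Given the others contribute fully, the best deviation is to contribute 0 (any partial contribution still incurs the fine and gives up units whose private return 0.15 is below 1).
Deviating from 42 to 0 saves 42 billion dollars but forfeits the deviator's share of the drop in the mitigation fund: 0.15 × 42 = 6.30.
So the deviation gain is 42 − 6.30 = 35.70, and the fine must be at least 35.70 billion dollars to wipe it out.

35.70 billion dollars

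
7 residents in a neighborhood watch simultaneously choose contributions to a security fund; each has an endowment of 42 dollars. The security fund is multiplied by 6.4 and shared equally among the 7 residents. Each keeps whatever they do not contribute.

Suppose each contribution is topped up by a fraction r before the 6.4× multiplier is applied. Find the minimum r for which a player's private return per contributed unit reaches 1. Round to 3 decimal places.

With matching at rate r, one contributed unit becomes (1 + r) in the security fund and returns 6.4 × (1 + r) / 7 to the contributor.
Setting this equal to 1: 1 + r = 7/6.4 = 1.0938.
So the minimum matching rate is r = 1.0938 − 1 = 0.094.

0.094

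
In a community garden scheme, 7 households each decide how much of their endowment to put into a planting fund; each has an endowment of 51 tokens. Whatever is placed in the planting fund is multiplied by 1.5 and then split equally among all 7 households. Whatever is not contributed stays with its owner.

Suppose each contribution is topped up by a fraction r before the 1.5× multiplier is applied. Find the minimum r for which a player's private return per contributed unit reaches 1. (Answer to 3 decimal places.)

With matching at rate r, one contributed unit becomes (1 + r) in the planting fund and returns 1.5 × (1 + r) / 7 to the contributor.
Setting this equal to 1: 1 + r = 7/1.5 = 4.6667.
So the minimum matching rate is r = 4.6667 − 1 = 3.667.

3.667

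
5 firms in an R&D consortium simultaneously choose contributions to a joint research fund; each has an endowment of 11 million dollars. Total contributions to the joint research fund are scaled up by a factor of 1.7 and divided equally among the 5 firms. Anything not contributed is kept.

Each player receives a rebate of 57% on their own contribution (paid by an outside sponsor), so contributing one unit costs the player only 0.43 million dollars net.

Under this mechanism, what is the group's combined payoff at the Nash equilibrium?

55.00 million dollars

With the mechanism, a contributed unit returns (1.7/5) / 0.43 = 0.7907 per unit of net cost — still below 1 — so contributing 0 remains dominant for every player.
Everyone keeps their endowment and the group total is 5 × 11 = 55.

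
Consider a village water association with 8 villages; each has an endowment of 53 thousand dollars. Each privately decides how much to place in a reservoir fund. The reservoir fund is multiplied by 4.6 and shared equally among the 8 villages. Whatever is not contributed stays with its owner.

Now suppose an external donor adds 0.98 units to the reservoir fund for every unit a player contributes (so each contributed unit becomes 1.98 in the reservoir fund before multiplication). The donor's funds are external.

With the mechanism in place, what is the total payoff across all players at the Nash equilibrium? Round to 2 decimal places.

The effective private return per unit is now 4.6 × 1.98 / 8 = 1.1385 > 1, so every player's dominant strategy flips to full contribution.
So the Nash equilibrium is full contribution by all 8; the group earns 4.6 × 1.98 × 424 = 3861.79.

3861.79 thousand dollars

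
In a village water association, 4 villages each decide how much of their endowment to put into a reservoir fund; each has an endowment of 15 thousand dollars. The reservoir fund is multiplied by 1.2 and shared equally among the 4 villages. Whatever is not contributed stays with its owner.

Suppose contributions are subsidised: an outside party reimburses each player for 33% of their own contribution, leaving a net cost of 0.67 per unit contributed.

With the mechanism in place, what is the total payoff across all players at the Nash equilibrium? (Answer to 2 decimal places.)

With the mechanism, a contributed unit returns (1.2/4) / 0.67 = 0.4478 per unit of net cost — still below 1 — so contributing 0 remains dominant for every player.
Everyone keeps their endowment and the group total is 4 × 15 = 60.

60.00 thousand dollars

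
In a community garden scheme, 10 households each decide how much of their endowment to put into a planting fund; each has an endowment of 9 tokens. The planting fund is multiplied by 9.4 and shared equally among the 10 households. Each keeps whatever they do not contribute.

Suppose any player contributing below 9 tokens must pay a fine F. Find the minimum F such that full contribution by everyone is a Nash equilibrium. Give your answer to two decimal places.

0.54 tokens

Given the others contribute fully, the best deviation is to contribute 0 (any partial contribution still incurs the fine and gives up units whose private return 0.9400 is below 1).
Deviating from 9 to 0 saves 9 tokens but forfeits the deviator's share of the drop in the planting fund: 9.4/10 × 9 = 8.46.
So the deviation gain is 9 − 8.46 = 0.54, and the fine must be at least 0.54 tokens to wipe it out.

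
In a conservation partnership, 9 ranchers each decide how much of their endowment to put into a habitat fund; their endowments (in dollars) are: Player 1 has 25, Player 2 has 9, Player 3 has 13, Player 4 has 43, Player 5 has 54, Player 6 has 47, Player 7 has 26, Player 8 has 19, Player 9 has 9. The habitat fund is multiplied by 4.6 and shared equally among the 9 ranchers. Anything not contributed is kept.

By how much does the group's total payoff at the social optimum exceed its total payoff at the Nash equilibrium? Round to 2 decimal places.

882.00 dollars

The private return per contributed unit is 4.6/9 = 0.5111 < 1 for every player regardless of endowment, so the Nash equilibrium is zero contribution and the group total is Σ E_j = 25 + 9 + 13 + 43 + 54 + 47 + 26 + 19 + 9 = 245.
Each contributed unit returns 4.600 to the group, so the social optimum is full contribution by everyone: group total = 4.600 × 245 = 1127.00.
Efficiency loss = (4.600 − 1) × 245 = 882.00.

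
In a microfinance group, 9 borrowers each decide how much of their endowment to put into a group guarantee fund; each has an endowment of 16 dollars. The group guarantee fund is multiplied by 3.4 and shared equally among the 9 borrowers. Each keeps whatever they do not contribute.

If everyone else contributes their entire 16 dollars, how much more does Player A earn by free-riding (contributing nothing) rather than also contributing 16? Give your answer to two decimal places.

9.96 dollars

Switching from a contribution of 16 to 0 lets Player A keep an extra 16 dollars, but lowers the group guarantee fund by 16, which costs Player A their own share of that drop: 3.4/9 × 16 = 6.04.
Net gain = 16 − 6.04 = 9.96. The private return per contributed unit (0.3778) is below 1, so free-riding is indeed the best response regardless of what the others do.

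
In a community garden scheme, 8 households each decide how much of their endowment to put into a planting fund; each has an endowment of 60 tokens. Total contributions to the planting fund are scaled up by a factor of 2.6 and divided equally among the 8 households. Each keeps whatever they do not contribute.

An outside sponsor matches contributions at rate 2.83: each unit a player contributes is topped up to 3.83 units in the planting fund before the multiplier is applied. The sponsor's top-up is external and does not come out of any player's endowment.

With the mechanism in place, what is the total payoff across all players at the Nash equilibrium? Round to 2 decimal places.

With the mechanism, a contributed unit returns 2.6 × 3.83 / 8 = 1.2448 per unit of net cost to the contributor — now above 1 — so contributing fully is weakly dominant for every player.
So the Nash equilibrium is full contribution by all 8; the group earns 2.6 × 3.83 × 480 = 4779.84.

4779.84 tokens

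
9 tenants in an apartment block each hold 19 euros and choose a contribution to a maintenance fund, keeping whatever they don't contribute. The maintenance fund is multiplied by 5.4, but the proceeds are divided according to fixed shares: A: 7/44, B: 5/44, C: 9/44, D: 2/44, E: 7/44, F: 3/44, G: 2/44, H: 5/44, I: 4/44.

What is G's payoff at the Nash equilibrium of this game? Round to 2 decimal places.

A player with share s gets back 5.4·s per unit contributed, so full contribution is dominant for anyone with s > 1/5.4 = 0.1852 and zero contribution is dominant for anyone below.
C alone (share 9/44) is above the threshold, contributing 19; the remaining 8 contribute 0. Total contributed: 19.
G keeps 19 and receives 5.4 × 19 × 2/44 = 4.66 from the maintenance fund, for a payoff of 23.66.

23.66 euros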